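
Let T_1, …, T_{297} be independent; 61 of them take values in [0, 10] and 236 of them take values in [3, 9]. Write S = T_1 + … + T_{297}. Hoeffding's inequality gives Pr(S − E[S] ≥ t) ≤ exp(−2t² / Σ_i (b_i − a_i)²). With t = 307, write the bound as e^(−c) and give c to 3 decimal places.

12.914

Σ(b_i − a_i)² = 61·10² + 236·6² = 14596.
c = 2t² / 14596 = 2·307² / 14596 = 12.9144.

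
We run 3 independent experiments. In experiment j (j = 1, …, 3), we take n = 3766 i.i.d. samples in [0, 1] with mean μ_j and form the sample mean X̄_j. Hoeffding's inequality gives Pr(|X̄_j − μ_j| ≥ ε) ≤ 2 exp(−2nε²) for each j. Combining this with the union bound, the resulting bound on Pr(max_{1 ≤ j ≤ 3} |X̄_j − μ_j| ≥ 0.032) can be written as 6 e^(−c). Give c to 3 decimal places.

7.713

Union bound over the 3 events: Pr(max_{1 ≤ j ≤ 3} |X̄_j − μ_j| ≥ 0.032) ≤ 3·2·exp(−2nε²) = 6 exp(−2·3766·0.032²).
So c = 2·3766·0.032² = 7.7128.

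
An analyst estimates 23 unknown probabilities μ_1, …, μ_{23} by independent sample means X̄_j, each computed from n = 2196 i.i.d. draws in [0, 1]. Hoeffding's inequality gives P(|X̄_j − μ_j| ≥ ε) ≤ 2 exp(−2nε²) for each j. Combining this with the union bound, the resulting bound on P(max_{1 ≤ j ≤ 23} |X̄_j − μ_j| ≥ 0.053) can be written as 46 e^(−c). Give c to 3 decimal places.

Union bound over the 23 events: P(max_{1 ≤ j ≤ 23} |X̄_j − μ_j| ≥ 0.053) ≤ 23·2·exp(−2nε²) = 46 exp(−2·2196·0.053²).
So c = 2·2196·0.053² = 12.3371.

12.337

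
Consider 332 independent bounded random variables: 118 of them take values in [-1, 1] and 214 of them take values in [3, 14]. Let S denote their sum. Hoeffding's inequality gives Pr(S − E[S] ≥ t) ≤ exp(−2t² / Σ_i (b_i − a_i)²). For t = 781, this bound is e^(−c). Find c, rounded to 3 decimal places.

Σ(b_i − a_i)² = 118·2² + 214·11² = 26366.
c = 2t² / 26366 = 2·781² / 26366 = 46.2688.

46.269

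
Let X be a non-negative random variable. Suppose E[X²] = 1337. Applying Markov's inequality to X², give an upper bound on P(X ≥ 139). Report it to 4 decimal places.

Since X ≥ 0, the event {X ≥ 139} is the same as {X² ≥ 19321}.
Markov's inequality applied to X² gives P(X² ≥ 19321) ≤ E[X²]/19321 = 1337/19321 = 0.0692.

0.0692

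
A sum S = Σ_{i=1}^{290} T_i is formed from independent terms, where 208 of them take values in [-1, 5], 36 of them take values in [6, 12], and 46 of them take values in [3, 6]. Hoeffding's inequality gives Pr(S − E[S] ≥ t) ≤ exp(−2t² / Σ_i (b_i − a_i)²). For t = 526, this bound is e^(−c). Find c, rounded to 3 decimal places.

Σ(b_i − a_i)² = 208·6² + 36·6² + 46·3² = 9198.
c = 2t² / 9198 = 2·526² / 9198 = 60.1600.

60.160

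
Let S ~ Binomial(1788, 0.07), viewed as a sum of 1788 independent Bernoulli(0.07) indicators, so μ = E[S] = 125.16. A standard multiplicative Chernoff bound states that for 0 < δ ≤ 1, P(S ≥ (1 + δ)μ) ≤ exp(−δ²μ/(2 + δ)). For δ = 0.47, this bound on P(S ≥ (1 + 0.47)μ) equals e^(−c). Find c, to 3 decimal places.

11.193

c = δ²μ/(2 + δ) = 0.47²·125.16/(2 + 0.47) = 11.1935.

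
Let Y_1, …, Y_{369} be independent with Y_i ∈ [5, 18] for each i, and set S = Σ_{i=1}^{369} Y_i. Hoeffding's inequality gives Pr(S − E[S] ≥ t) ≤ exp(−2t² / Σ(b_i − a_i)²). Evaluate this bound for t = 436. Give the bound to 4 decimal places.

Σ(b_i − a_i)² = 369·(13)² = 62361.
Exponent = 2·436²/62361 = 6.0966.
Bound = exp(−6.0966) = 0.00225.

0.0023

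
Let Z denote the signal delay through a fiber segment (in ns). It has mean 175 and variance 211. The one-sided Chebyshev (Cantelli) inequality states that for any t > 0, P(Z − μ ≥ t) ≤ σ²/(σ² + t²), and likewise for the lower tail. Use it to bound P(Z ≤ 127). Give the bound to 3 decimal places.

0.084

Here σ² = 211 and t = 48, so σ² + t² = 2515.
Cantelli's bound: 211/2515 = 0.0839.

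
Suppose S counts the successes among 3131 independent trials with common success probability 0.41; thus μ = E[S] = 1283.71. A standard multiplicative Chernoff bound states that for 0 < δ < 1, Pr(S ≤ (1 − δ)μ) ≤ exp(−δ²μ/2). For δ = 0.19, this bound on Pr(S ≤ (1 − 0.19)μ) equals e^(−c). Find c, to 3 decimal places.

c = δ²μ/2 = 0.19²·1283.71/2 = 23.1710.

23.171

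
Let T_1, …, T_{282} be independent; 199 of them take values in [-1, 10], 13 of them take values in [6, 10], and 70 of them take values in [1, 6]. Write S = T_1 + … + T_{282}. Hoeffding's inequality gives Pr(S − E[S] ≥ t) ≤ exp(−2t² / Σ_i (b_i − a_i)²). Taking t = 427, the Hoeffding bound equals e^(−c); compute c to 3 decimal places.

14.005

Σ(b_i − a_i)² = 199·11² + 13·4² + 70·5² = 26037.
c = 2t² / 26037 = 2·427² / 26037 = 14.0054.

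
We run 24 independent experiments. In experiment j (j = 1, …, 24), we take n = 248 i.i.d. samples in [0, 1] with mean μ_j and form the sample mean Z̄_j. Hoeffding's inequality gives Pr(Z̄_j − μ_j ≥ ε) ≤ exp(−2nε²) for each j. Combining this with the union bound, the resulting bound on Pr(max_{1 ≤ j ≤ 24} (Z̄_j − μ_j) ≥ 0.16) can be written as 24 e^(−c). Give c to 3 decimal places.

Union bound over the 24 events: Pr(max_{1 ≤ j ≤ 24} (Z̄_j − μ_j) ≥ 0.16) ≤ 24·exp(−2nε²) = 24 exp(−2·248·0.16²).
So c = 2·248·0.16² = 12.6976.

12.698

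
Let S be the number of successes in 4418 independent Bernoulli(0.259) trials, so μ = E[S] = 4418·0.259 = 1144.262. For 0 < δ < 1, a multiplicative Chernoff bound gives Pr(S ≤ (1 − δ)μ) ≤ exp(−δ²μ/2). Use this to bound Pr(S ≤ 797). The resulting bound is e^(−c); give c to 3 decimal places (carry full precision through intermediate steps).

52.694

Write 797 = (1 − δ)μ, so δ = 1 − 797/1144.262 = 0.3034812…
Then the exponent is δ²μ/2 = (μ − 797)²/(2μ) = 52.693743.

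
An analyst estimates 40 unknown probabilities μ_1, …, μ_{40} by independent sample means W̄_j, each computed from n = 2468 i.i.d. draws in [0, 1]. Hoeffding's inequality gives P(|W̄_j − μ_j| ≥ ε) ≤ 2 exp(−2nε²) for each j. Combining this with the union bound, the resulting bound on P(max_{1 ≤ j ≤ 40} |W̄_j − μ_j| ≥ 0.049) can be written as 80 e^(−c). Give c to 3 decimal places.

Union bound over the 40 events: P(max_{1 ≤ j ≤ 40} |W̄_j − μ_j| ≥ 0.049) ≤ 40·2·exp(−2nε²) = 80 exp(−2·2468·0.049²).
So c = 2·2468·0.049² = 11.8513.

11.851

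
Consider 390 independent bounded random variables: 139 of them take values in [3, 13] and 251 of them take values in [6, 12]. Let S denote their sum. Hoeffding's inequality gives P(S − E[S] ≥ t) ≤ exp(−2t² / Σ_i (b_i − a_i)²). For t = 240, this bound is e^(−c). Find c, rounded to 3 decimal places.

5.023

Σ(b_i − a_i)² = 139·10² + 251·6² = 22936.
c = 2t² / 22936 = 2·240² / 22936 = 5.0227.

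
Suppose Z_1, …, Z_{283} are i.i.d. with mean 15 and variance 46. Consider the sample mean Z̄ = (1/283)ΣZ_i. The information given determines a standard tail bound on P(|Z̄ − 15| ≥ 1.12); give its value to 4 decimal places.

0.1296

With mean and variance of each term known, Chebyshev's inequality bounds the deviation of the sum (or sample mean).
Var(Z̄) = Var(Z_i)/n = 46/283 = 0.16254.
Chebyshev: P(|Z̄ − 15| ≥ 1.12) ≤ Var(Z̄)/(1.12)² = 46/(283·1.12²) = 0.1296.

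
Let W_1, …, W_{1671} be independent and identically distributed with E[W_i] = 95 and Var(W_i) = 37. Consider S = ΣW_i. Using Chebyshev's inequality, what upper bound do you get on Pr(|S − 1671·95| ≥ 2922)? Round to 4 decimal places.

Var(S) = n·Var(W_i) = 1671·37 = 61827.
Chebyshev: Pr(|S − 1671·95| ≥ 2922) ≤ Var(S)/2922² = 61827/8538084 = 0.0072.

0.0072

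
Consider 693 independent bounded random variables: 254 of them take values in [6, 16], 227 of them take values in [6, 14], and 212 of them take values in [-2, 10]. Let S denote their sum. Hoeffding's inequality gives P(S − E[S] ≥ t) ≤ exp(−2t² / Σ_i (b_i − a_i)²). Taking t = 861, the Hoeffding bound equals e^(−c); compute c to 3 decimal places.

21.044

Σ(b_i − a_i)² = 254·10² + 227·8² + 212·12² = 70456.
c = 2t² / 70456 = 2·861² / 70456 = 21.0435.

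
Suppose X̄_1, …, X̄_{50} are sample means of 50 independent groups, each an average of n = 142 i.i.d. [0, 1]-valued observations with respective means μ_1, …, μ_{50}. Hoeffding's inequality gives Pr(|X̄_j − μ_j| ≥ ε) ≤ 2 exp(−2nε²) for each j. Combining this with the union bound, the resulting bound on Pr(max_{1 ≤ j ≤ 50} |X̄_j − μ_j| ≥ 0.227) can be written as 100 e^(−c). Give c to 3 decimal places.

Union bound over the 50 events: Pr(max_{1 ≤ j ≤ 50} |X̄_j − μ_j| ≥ 0.227) ≤ 50·2·exp(−2nε²) = 100 exp(−2·142·0.227²).
So c = 2·142·0.227² = 14.6342.

14.634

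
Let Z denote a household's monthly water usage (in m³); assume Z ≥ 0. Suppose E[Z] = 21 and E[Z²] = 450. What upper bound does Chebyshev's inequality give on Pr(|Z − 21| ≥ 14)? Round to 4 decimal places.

Var(Z) = E[Z²] − (E[Z])² = 450 − 441 = 9.
Chebyshev's inequality: Pr(|Z − μ| ≥ t) ≤ Var(Z)/t² = 9/196 = 0.0459.

0.0459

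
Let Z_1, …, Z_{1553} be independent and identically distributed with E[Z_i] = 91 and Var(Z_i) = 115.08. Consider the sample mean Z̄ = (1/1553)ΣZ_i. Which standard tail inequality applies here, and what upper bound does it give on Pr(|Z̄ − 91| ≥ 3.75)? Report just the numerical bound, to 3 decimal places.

0.005

With mean and variance of each term known, Chebyshev's inequality bounds the deviation of the sum (or sample mean).
Var(Z̄) = Var(Z_i)/n = 115.08/1553 = 0.074102.
Chebyshev: Pr(|Z̄ − 91| ≥ 3.75) ≤ Var(Z̄)/(3.75)² = 115.08/(1553·3.75²) = 0.0053.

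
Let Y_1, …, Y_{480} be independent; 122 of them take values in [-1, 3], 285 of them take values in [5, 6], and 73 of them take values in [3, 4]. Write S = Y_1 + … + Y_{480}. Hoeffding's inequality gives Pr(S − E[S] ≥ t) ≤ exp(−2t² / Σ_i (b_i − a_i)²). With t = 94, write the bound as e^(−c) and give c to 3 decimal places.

7.650

Σ(b_i − a_i)² = 122·4² + 285·1² + 73·1² = 2310.
c = 2t² / 2310 = 2·94² / 2310 = 7.6502.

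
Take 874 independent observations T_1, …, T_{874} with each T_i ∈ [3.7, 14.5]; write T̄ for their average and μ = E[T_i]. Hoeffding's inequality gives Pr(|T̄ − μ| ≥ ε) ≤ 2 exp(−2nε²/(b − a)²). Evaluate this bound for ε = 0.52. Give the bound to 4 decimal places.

0.0348

Exponent: 2nε²/(b − a)² = 2·874·0.52² / 10.8² = 4.05229.
Bound = 2·exp(−4.05229) = 0.03477.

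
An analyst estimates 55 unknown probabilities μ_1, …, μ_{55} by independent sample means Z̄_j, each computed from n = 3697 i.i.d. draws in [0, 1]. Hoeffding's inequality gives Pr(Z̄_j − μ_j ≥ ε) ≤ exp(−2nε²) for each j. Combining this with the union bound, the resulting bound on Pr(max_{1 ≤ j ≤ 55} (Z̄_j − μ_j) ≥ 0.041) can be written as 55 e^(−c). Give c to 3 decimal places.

Union bound over the 55 events: Pr(max_{1 ≤ j ≤ 55} (Z̄_j − μ_j) ≥ 0.041) ≤ 55·exp(−2nε²) = 55 exp(−2·3697·0.041²).
So c = 2·3697·0.041² = 12.4293.

12.429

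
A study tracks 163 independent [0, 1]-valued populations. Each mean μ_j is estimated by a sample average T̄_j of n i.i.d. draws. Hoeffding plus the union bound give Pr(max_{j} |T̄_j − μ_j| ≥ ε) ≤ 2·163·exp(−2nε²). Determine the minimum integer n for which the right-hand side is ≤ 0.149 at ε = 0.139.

Need 2·163·exp(−2nε²) ≤ 0.149, i.e. exp(−2nε²) ≤ 0.149/326.
So 2nε² ≥ ln(326/0.149) = 7.690706.
Hence n ≥ 7.690706/(2·0.139²) = 199.025.
The smallest integer n is 200.

200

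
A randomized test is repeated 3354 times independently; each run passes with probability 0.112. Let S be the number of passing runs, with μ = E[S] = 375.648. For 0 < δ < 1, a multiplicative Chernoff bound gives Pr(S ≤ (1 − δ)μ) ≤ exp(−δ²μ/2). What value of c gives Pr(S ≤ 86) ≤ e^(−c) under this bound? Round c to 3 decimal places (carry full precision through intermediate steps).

111.668

Write 86 = (1 − δ)μ, so δ = 1 − 86/375.648 = 0.7710623…
Then the exponent is δ²μ/2 = (μ − 86)²/(2μ) = 111.668322.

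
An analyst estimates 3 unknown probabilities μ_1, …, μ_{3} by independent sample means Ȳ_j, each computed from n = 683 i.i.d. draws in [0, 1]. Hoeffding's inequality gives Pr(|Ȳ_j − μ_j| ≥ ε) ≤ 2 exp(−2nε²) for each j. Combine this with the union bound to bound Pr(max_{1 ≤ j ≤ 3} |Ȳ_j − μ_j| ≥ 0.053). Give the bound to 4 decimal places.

Per-experiment Hoeffding bound: 2·exp(−2·683·0.053²) = 2·exp(−3.83709) = 0.043112.
Union bound over 3 events: 3·0.043112 = 0.12934.

0.1293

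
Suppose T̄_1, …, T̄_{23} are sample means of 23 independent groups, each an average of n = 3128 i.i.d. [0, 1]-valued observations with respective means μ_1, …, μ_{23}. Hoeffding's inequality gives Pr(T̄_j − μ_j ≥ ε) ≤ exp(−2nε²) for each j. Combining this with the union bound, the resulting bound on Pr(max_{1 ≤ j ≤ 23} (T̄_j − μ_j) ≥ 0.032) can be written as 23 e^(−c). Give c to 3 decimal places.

Union bound over the 23 events: Pr(max_{1 ≤ j ≤ 23} (T̄_j − μ_j) ≥ 0.032) ≤ 23·exp(−2nε²) = 23 exp(−2·3128·0.032²).
So c = 2·3128·0.032² = 6.4061.

6.406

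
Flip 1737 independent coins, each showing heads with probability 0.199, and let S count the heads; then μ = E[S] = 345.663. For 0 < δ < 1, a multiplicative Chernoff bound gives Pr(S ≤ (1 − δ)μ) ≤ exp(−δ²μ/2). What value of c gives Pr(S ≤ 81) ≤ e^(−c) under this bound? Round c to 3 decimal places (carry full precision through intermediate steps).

101.322

Write 81 = (1 − δ)μ, so δ = 1 − 81/345.663 = 0.7656677…
Then the exponent is δ²μ/2 = (μ − 81)²/(2μ) = 101.321957.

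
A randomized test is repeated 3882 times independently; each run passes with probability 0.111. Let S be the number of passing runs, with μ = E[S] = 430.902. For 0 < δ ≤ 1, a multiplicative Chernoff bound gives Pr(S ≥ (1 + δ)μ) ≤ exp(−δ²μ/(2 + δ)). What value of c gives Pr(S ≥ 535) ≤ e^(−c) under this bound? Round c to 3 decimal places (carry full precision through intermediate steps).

11.219

Write 535 = (1 + δ)μ, so δ = 535/430.902 − 1 = 0.2415816…
Then the exponent is δ²μ/(2 + δ) = (535 − μ)² / (μ·(2 + δ)) = 11.218937.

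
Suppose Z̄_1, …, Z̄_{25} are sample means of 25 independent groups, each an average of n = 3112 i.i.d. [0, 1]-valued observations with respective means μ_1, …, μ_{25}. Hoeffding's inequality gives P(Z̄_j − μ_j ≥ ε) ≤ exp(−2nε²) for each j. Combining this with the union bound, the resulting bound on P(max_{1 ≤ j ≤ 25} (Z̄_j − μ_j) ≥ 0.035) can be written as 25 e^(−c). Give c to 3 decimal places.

7.624

Union bound over the 25 events: P(max_{1 ≤ j ≤ 25} (Z̄_j − μ_j) ≥ 0.035) ≤ 25·exp(−2nε²) = 25 exp(−2·3112·0.035²).
So c = 2·3112·0.035² = 7.6244.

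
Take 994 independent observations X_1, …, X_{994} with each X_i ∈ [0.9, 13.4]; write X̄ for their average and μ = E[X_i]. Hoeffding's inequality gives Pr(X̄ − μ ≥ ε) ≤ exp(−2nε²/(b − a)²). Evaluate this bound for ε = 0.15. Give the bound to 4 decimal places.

Exponent: 2nε²/(b − a)² = 2·994·0.15² / 12.5² = 0.28627.
Bound = exp(−0.28627) = 0.75106.

0.7511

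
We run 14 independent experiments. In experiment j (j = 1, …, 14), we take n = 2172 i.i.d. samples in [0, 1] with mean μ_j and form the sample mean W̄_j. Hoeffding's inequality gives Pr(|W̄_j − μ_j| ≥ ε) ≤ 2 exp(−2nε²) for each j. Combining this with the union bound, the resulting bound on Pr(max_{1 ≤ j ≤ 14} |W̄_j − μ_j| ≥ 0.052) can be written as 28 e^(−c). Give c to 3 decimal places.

11.746

Union bound over the 14 events: Pr(max_{1 ≤ j ≤ 14} |W̄_j − μ_j| ≥ 0.052) ≤ 14·2·exp(−2nε²) = 28 exp(−2·2172·0.052²).
So c = 2·2172·0.052² = 11.7462.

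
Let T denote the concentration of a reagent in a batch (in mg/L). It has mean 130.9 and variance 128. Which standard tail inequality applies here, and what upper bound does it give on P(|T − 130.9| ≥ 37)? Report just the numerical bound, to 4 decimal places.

0.0935

Mean and variance are known, so Chebyshev's inequality applies.
Chebyshev: P(|T − μ| ≥ t) ≤ Var(T)/t².
Bound = 128 / 1369 = 0.0935.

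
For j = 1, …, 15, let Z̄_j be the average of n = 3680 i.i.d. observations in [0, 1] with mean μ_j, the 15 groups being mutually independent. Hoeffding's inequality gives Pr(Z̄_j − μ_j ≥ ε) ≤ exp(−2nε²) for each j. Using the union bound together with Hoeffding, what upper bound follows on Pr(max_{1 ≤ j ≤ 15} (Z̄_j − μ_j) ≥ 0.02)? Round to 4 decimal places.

Per-experiment Hoeffding bound: exp(−2·3680·0.02²) = exp(−2.94400) = 0.052655.
Union bound over 15 events: 15·0.052655 = 0.78982.

0.7898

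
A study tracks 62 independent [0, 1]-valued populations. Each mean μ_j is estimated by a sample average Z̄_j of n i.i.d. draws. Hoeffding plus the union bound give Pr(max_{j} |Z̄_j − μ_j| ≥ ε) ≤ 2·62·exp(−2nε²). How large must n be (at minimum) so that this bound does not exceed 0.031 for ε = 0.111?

337

Need 2·62·exp(−2nε²) ≤ 0.031, i.e. exp(−2nε²) ≤ 0.031/124.
So 2nε² ≥ ln(124/0.031) = 8.294050.
Hence n ≥ 8.294050/(2·0.111²) = 336.582.
The smallest integer n is 337.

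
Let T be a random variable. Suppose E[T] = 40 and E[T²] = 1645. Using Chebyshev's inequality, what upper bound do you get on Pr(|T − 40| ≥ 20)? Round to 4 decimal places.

0.1125

Var(T) = E[T²] − (E[T])² = 1645 − 1600 = 45.
Chebyshev's inequality: Pr(|T − μ| ≥ t) ≤ Var(T)/t² = 45/400 = 0.1125.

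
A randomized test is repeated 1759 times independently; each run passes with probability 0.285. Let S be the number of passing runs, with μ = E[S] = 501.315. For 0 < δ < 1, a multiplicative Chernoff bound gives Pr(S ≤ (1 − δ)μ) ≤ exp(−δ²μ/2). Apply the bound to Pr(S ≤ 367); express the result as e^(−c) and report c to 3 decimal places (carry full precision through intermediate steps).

17.993

Write 367 = (1 − δ)μ, so δ = 1 − 367/501.315 = 0.2679254…
Then the exponent is δ²μ/2 = (μ − 367)²/(2μ) = 17.993197.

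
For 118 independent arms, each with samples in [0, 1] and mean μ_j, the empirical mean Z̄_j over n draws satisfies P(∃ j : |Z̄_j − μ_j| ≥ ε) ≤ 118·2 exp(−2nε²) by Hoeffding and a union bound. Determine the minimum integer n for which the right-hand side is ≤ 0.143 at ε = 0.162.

Need 2·118·exp(−2nε²) ≤ 0.143, i.e. exp(−2nε²) ≤ 0.143/236.
So 2nε² ≥ ln(236/0.143) = 7.408742.
Hence n ≥ 7.408742/(2·0.162²) = 141.151.
The smallest integer n is 142.

142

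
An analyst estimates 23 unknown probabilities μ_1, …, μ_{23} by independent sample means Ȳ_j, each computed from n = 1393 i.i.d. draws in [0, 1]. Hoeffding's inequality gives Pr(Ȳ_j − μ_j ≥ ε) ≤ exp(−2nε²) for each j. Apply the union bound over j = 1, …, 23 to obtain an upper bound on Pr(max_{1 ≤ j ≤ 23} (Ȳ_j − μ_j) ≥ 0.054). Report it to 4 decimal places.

Per-experiment Hoeffding bound: exp(−2·1393·0.054²) = exp(−8.12398) = 0.00029635.
Union bound over 23 events: 23·0.00029635 = 0.00682.

0.0068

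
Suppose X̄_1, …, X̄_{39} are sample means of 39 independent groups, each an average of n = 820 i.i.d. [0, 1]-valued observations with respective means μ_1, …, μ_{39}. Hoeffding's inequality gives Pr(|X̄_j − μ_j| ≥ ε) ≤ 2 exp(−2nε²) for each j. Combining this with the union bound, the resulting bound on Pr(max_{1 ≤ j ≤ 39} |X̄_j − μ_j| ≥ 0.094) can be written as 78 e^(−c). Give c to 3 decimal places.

Union bound over the 39 events: Pr(max_{1 ≤ j ≤ 39} |X̄_j − μ_j| ≥ 0.094) ≤ 39·2·exp(−2nε²) = 78 exp(−2·820·0.094²).
So c = 2·820·0.094² = 14.4910.

14.491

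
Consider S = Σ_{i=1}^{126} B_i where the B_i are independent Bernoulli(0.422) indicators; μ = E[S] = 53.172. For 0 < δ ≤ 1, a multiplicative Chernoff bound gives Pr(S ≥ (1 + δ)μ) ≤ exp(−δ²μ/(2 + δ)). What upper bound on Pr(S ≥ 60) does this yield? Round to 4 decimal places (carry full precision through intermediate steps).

Write 60 = (1 + δ)μ, so δ = 60/53.172 − 1 = 0.1284135…
Then the exponent is δ²μ/(2 + δ) = (60 − μ)² / (μ·(2 + δ)) = 0.411953.
Bound = exp(−0.411953) = 0.66236.

0.6624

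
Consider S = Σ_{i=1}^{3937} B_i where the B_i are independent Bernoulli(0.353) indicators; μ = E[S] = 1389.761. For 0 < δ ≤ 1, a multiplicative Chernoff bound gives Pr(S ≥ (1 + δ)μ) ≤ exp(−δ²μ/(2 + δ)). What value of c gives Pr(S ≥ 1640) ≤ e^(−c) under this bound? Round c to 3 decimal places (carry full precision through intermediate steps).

Write 1640 = (1 + δ)μ, so δ = 1640/1389.761 − 1 = 0.180059…
Then the exponent is δ²μ/(2 + δ) = (1640 − μ)² / (μ·(2 + δ)) = 20.668151.

20.668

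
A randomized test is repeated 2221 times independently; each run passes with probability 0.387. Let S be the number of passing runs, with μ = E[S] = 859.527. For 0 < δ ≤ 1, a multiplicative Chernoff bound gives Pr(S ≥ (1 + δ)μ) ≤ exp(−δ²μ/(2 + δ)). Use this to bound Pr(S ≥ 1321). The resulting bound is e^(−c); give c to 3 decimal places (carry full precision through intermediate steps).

97.663

Write 1321 = (1 + δ)μ, so δ = 1321/859.527 − 1 = 0.5368918…
Then the exponent is δ²μ/(2 + δ) = (1321 − μ)² / (μ·(2 + δ)) = 97.663239.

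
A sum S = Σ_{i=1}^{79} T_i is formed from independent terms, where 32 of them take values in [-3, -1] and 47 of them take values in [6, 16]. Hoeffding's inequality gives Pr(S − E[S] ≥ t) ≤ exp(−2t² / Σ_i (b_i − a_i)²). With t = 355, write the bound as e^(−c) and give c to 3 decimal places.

52.206

Σ(b_i − a_i)² = 32·2² + 47·10² = 4828.
c = 2t² / 4828 = 2·355² / 4828 = 52.2059.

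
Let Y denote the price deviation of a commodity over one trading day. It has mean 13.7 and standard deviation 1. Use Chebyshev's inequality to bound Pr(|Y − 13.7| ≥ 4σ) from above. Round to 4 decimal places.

0.0625

Chebyshev: Pr(|Y − μ| ≥ t) ≤ Var(Y)/t².
Var(Y) = σ² = 1² = 1.
t = 4·1 = 4.
Bound = 1 / 16 = 0.0625.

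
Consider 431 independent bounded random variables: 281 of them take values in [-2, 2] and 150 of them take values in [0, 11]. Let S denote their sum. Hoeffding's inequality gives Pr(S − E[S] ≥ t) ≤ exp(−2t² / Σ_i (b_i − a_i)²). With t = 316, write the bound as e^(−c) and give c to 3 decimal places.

8.819

Σ(b_i − a_i)² = 281·4² + 150·11² = 22646.
c = 2t² / 22646 = 2·316² / 22646 = 8.8189.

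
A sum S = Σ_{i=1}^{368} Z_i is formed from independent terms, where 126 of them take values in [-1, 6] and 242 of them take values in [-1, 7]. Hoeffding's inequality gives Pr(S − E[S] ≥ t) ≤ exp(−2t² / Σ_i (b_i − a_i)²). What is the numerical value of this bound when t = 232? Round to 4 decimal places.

0.0069

Σ(b_i − a_i)² = 126·7² + 242·8² = 21662.
Exponent = 2·232² / 21662 = 4.96944.
Bound = exp(−4.96944) = 0.00695.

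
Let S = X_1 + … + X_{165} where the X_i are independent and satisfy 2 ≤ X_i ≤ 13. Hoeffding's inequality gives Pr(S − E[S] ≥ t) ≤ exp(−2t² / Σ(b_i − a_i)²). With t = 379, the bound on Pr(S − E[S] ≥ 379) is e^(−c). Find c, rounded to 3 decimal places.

14.389

Σ(b_i − a_i)² = 165·(11)² = 19965.
c = 2t²/19965 = 2·379²/19965 = 14.3893.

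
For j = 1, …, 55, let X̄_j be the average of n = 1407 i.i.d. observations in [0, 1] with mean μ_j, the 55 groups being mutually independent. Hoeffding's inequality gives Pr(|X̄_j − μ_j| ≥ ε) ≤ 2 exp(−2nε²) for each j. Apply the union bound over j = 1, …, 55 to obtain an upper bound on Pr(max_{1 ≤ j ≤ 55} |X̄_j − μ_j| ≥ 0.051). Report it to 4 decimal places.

0.0729

Per-experiment Hoeffding bound: 2·exp(−2·1407·0.051²) = 2·exp(−7.31921) = 0.0013254.
Union bound over 55 events: 55·0.0013254 = 0.07290.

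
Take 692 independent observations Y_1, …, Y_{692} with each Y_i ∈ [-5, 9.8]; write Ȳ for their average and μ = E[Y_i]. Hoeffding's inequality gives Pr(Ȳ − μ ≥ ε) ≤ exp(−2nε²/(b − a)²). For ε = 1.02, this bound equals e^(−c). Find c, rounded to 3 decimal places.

c = 2nε²/(b − a)² = 2·692·1.02² / 14.8² = 6.5737.

6.574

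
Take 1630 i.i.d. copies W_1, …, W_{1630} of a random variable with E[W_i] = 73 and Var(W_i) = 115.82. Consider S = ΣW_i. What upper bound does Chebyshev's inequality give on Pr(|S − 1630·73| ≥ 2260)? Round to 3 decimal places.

0.037

Var(S) = n·Var(W_i) = 1630·115.82 = 188786.6.
Chebyshev: Pr(|S − 1630·73| ≥ 2260) ≤ Var(S)/2260² = 188786.6/5107600 = 0.0370.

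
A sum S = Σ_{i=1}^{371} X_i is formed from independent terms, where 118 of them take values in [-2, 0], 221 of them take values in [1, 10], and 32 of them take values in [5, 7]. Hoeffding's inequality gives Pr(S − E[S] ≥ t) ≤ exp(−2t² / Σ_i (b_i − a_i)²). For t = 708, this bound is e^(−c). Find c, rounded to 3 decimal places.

Σ(b_i − a_i)² = 118·2² + 221·9² + 32·2² = 18501.
c = 2t² / 18501 = 2·708² / 18501 = 54.1878.

54.188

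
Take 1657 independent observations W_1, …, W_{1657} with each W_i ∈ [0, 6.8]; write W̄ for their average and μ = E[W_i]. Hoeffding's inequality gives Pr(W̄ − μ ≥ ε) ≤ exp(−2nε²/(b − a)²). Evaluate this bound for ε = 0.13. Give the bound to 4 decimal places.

Exponent: 2nε²/(b − a)² = 2·1657·0.13² / 6.8² = 1.21122.
Bound = exp(−1.21122) = 0.29784.

0.2978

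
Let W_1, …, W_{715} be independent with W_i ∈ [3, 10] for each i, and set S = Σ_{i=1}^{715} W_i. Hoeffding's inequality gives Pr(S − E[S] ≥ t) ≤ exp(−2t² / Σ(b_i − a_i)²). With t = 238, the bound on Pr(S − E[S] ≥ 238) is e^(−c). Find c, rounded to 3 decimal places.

3.234

Σ(b_i − a_i)² = 715·(7)² = 35035.
c = 2t²/35035 = 2·238²/35035 = 3.2336.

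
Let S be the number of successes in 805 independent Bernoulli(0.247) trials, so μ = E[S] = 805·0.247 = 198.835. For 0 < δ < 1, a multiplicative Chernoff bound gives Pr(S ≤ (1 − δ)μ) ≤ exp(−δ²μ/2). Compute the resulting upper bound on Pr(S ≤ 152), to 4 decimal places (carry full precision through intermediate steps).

Write 152 = (1 − δ)μ, so δ = 1 − 152/198.835 = 0.2355471…
Then the exponent is δ²μ/2 = (μ − 152)²/(2μ) = 5.515923.
Bound = exp(−5.515923) = 0.00402.

0.0040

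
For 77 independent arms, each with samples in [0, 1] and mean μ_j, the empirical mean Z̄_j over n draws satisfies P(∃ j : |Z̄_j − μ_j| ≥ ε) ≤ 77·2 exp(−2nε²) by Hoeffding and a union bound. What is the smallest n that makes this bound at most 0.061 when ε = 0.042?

Need 2·77·exp(−2nε²) ≤ 0.061, i.e. exp(−2nε²) ≤ 0.061/154.
So 2nε² ≥ ln(154/0.061) = 7.833834.
Hence n ≥ 7.833834/(2·0.042²) = 2220.474.
The smallest integer n is 2221.

2221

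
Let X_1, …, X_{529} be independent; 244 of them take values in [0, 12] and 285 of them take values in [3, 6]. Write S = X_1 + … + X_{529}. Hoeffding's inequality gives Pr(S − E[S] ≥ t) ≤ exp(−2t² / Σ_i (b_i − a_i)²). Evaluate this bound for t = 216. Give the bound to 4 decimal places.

Σ(b_i − a_i)² = 244·12² + 285·3² = 37701.
Exponent = 2·216² / 37701 = 2.47505.
Bound = exp(−2.47505) = 0.08416.

0.0842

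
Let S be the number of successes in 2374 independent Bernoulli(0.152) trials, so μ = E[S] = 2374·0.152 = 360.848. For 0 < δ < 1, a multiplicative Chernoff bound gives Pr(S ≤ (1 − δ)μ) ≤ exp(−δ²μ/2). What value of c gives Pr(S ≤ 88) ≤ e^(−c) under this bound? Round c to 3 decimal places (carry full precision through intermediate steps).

Write 88 = (1 − δ)μ, so δ = 1 − 88/360.848 = 0.75613…
Then the exponent is δ²μ/2 = (μ − 88)²/(2μ) = 103.154280.

103.154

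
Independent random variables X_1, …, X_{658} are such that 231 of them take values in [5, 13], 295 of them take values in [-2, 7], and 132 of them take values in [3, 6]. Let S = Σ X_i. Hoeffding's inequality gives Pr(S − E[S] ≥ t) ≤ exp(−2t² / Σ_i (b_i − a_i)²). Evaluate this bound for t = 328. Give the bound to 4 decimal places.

Σ(b_i − a_i)² = 231·8² + 295·9² + 132·3² = 39867.
Exponent = 2·328² / 39867 = 5.39715.
Bound = exp(−5.39715) = 0.00453.

0.0045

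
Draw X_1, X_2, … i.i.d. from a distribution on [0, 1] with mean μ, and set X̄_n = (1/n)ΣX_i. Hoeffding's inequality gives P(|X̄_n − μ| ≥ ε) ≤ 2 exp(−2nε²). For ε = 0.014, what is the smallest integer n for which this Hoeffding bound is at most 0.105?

7518

Require 2·exp(−2nε²) ≤ 0.105, i.e. 2nε² ≥ ln(2/0.105) = 2.946942.
So n ≥ 2.946942 / (2·0.014²) = 7517.709.
The smallest integer n is 7518.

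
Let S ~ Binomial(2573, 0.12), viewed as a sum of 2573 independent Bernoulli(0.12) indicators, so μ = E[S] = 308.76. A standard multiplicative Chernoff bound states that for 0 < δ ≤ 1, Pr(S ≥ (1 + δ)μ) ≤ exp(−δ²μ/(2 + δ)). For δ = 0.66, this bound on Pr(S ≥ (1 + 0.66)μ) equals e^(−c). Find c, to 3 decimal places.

50.562

c = δ²μ/(2 + δ) = 0.66²·308.76/(2 + 0.66) = 50.5624.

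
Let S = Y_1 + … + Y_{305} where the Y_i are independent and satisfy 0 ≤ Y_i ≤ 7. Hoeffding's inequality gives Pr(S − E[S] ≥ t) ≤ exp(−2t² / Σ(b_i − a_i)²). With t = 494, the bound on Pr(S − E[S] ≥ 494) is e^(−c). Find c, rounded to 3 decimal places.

32.658

Σ(b_i − a_i)² = 305·(7)² = 14945.
c = 2t²/14945 = 2·494²/14945 = 32.6579.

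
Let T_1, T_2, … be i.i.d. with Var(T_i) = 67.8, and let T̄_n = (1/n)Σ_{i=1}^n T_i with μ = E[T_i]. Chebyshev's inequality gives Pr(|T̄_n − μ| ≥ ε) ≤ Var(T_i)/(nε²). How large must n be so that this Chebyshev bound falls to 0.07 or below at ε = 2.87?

Require 67.8/(n·2.87²) ≤ 0.07, i.e. n ≥ 67.8/(0.07·2.87²) = 117.589.
The smallest integer n is 118.

118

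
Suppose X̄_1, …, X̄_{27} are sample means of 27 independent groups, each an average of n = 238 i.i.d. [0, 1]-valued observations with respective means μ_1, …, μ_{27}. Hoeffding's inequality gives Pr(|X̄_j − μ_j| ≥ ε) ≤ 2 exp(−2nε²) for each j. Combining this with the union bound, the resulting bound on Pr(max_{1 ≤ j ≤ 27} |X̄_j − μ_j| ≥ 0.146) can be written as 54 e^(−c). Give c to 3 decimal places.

10.146

Union bound over the 27 events: Pr(max_{1 ≤ j ≤ 27} |X̄_j − μ_j| ≥ 0.146) ≤ 27·2·exp(−2nε²) = 54 exp(−2·238·0.146²).
So c = 2·238·0.146² = 10.1464.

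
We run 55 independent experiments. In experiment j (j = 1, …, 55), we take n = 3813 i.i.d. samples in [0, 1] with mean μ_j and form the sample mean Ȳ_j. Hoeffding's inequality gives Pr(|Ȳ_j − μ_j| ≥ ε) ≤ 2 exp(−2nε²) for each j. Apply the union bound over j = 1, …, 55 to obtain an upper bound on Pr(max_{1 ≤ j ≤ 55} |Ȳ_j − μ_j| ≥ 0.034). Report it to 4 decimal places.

0.0163

Per-experiment Hoeffding bound: 2·exp(−2·3813·0.034²) = 2·exp(−8.81566) = 0.00029678.
Union bound over 55 events: 55·0.00029678 = 0.01632.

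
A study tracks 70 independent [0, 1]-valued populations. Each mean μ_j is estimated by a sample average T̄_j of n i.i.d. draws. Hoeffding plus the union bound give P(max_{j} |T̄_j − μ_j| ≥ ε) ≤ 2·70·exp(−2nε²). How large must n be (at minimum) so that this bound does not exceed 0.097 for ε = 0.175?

Need 2·70·exp(−2nε²) ≤ 0.097, i.e. exp(−2nε²) ≤ 0.097/140.
So 2nε² ≥ ln(140/0.097) = 7.274687.
Hence n ≥ 7.274687/(2·0.175²) = 118.770.
The smallest integer n is 119.

119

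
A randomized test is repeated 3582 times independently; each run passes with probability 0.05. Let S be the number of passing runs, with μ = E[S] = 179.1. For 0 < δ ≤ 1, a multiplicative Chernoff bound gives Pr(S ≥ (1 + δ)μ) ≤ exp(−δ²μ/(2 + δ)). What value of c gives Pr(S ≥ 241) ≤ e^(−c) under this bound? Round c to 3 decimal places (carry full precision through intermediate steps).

9.121

Write 241 = (1 + δ)μ, so δ = 241/179.1 − 1 = 0.345617…
Then the exponent is δ²μ/(2 + δ) = (241 − μ)² / (μ·(2 + δ)) = 9.120709.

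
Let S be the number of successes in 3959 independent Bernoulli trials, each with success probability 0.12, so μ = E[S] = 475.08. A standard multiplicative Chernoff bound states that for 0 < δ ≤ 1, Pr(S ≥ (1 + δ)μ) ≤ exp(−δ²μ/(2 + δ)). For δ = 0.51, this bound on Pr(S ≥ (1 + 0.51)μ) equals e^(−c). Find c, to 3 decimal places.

49.230

c = δ²μ/(2 + δ) = 0.51²·475.08/(2 + 0.51) = 49.2304.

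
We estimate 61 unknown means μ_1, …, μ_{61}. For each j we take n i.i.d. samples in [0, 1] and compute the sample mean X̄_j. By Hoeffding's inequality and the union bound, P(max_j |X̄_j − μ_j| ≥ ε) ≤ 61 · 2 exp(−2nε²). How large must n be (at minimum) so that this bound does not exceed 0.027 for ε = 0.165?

Need 2·61·exp(−2nε²) ≤ 0.027, i.e. exp(−2nε²) ≤ 0.027/122.
So 2nε² ≥ ln(122/0.027) = 8.415939.
Hence n ≥ 8.415939/(2·0.165²) = 154.563.
The smallest integer n is 155.

155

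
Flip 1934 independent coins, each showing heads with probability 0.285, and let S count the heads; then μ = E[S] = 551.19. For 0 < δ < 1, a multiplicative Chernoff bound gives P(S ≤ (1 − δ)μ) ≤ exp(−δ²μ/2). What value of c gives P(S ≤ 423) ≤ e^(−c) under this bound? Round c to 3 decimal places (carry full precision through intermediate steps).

Write 423 = (1 − δ)μ, so δ = 1 − 423/551.19 = 0.2325695…
Then the exponent is δ²μ/2 = (μ − 423)²/(2μ) = 14.906544.

14.907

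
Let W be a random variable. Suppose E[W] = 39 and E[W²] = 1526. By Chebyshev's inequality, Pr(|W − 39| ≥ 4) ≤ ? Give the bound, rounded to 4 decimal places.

0.3125

Var(W) = E[W²] − (E[W])² = 1526 − 1521 = 5.
Chebyshev's inequality: Pr(|W − μ| ≥ t) ≤ Var(W)/t² = 5/16 = 0.3125.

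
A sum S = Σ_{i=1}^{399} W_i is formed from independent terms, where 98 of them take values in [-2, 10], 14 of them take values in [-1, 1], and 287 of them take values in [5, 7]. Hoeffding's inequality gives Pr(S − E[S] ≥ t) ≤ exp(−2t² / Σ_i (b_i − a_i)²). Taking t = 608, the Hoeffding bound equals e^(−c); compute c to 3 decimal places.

Σ(b_i − a_i)² = 98·12² + 14·2² + 287·2² = 15316.
c = 2t² / 15316 = 2·608² / 15316 = 48.2716.

48.272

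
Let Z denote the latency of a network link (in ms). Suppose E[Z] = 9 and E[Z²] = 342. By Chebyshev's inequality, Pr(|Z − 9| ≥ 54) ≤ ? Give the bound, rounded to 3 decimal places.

0.090

Var(Z) = E[Z²] − (E[Z])² = 342 − 81 = 261.
Chebyshev's inequality: Pr(|Z − μ| ≥ t) ≤ Var(Z)/t² = 261/2916 = 0.0895.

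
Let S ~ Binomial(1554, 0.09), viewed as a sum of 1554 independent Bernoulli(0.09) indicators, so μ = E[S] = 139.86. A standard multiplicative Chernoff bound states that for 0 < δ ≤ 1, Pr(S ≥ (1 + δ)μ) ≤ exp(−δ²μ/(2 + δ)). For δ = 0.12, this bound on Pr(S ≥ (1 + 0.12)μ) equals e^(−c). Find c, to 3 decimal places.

0.950

c = δ²μ/(2 + δ) = 0.12²·139.86/(2 + 0.12) = 0.9500.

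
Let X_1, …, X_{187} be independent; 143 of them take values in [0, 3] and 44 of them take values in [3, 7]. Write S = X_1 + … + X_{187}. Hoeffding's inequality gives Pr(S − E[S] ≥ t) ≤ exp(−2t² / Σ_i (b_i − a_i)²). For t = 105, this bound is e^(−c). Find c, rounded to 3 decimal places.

11.075

Σ(b_i − a_i)² = 143·3² + 44·4² = 1991.
c = 2t² / 1991 = 2·105² / 1991 = 11.0748.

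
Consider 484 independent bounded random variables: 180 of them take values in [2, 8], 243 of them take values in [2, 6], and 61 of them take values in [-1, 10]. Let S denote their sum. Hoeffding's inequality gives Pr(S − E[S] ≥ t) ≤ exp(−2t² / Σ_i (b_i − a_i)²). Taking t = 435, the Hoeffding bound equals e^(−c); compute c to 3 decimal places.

Σ(b_i − a_i)² = 180·6² + 243·4² + 61·11² = 17749.
c = 2t² / 17749 = 2·435² / 17749 = 21.3223.

21.322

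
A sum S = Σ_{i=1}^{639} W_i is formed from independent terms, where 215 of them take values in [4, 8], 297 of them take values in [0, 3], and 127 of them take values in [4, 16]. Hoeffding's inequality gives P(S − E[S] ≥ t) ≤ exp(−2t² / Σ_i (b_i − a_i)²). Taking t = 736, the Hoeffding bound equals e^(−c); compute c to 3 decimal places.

Σ(b_i − a_i)² = 215·4² + 297·3² + 127·12² = 24401.
c = 2t² / 24401 = 2·736² / 24401 = 44.3995.

44.399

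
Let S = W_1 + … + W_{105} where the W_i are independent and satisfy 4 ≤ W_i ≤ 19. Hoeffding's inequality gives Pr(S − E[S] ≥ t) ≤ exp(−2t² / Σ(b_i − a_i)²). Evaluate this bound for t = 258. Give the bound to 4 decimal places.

0.0036

Σ(b_i − a_i)² = 105·(15)² = 23625.
Exponent = 2·258²/23625 = 5.6350.
Bound = exp(−5.6350) = 0.00357.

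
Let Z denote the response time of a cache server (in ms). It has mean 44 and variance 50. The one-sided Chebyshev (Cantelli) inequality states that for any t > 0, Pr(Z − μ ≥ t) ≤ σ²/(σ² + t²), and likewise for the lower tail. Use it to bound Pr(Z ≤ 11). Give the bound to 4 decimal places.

Here σ² = 50 and t = 33, so σ² + t² = 1139.
Cantelli's bound: 50/1139 = 0.0439.

0.0439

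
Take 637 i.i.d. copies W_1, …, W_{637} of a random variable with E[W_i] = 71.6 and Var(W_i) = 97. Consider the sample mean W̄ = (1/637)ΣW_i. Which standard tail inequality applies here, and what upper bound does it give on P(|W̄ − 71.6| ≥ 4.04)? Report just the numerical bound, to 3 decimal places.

0.009

With mean and variance of each term known, Chebyshev's inequality bounds the deviation of the sum (or sample mean).
Var(W̄) = Var(W_i)/n = 97/637 = 0.15228.
Chebyshev: P(|W̄ − 71.6| ≥ 4.04) ≤ Var(W̄)/(4.04)² = 97/(637·4.04²) = 0.0093.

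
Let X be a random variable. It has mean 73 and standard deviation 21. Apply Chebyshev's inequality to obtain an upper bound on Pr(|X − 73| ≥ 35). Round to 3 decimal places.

0.360

Chebyshev: Pr(|X − μ| ≥ t) ≤ Var(X)/t².
Var(X) = σ² = 21² = 441.
Bound = 441 / 1225 = 0.3600.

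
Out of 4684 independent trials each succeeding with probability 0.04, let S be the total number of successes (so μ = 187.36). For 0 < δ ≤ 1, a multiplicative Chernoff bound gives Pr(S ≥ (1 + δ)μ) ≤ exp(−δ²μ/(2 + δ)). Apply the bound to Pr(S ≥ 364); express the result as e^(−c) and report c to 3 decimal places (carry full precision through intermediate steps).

Write 364 = (1 + δ)μ, so δ = 364/187.36 − 1 = 0.9427839…
Then the exponent is δ²μ/(2 + δ) = (364 − μ)² / (μ·(2 + δ)) = 56.590412.

56.590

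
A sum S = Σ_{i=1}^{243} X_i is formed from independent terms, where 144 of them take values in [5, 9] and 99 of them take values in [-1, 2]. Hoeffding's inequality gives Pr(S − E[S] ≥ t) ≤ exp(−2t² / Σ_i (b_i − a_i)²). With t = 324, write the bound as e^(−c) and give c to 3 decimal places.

65.713

Σ(b_i − a_i)² = 144·4² + 99·3² = 3195.
c = 2t² / 3195 = 2·324² / 3195 = 65.7127.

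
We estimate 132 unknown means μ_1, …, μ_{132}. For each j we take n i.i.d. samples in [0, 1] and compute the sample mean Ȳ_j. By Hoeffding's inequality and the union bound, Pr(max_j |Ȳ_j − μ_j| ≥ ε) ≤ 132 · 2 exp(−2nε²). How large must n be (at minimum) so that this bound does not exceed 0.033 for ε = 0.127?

279

Need 2·132·exp(−2nε²) ≤ 0.033, i.e. exp(−2nε²) ≤ 0.033/264.
So 2nε² ≥ ln(264/0.033) = 8.987197.
Hence n ≥ 8.987197/(2·0.127²) = 278.604.
The smallest integer n is 279.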